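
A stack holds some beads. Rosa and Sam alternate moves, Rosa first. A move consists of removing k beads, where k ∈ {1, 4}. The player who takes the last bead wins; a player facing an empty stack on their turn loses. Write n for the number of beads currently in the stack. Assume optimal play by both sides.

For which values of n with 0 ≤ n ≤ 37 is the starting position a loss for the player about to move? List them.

Positions with no move are L. A position that does have a move is losing for the player to move precisely when every available move leads to a winning position for the opponent. Fill in the labels:
n=0: no move → L
n=1: can move to 0, which is L ⇒ W
n=2: the only move is to 1(W), a W ⇒ L
n=3: can move to 2, which is L ⇒ W
n=4: can move to 0, which is L ⇒ W
n=5: moves to 4(W), 1(W); every one is W ⇒ L
n=6: can move to 5, which is L ⇒ W
n=7: moves to 6(W), 3(W); every one is W ⇒ L
n=8: can move to 7, which is L ⇒ W
n=9: can move to 5, which is L ⇒ W
n=10: moves to 9(W), 6(W); every one is W ⇒ L
n=11: can move to 10, which is L ⇒ W
n=12: moves to 11(W), 8(W); every one is W ⇒ L
n=13: can move to 12, which is L ⇒ W
n=14: can move to 10, which is L ⇒ W
n=15: moves to 14(W), 11(W); every one is W ⇒ L
n=16: can move to 15, which is L ⇒ W
n=17: moves to 16(W), 13(W); every one is W ⇒ L
n=18: can move to 17, which is L ⇒ W
n=19: can move to 15, which is L ⇒ W
n=20: moves to 19(W), 16(W); every one is W ⇒ L
n=21: can move to 20, which is L ⇒ W
n=22: moves to 21(W), 18(W); every one is W ⇒ L
n=23: can move to 22, which is L ⇒ W
n=24: can move to 20, which is L ⇒ W
n=25: moves to 24(W), 21(W); every one is W ⇒ L
n=26: can move to 25, which is L ⇒ W
n=27: moves to 26(W), 23(W); every one is W ⇒ L
n=28: can move to 27, which is L ⇒ W
n=29: can move to 25, which is L ⇒ W
n=30: moves to 29(W), 26(W); every one is W ⇒ L
n=31: can move to 30, which is L ⇒ W
n=32: moves to 31(W), 28(W); every one is W ⇒ L
n=33: can move to 32, which is L ⇒ W
n=34: can move to 30, which is L ⇒ W
n=35: moves to 34(W), 31(W); every one is W ⇒ L
n=36: can move to 35, which is L ⇒ W
n=37: moves to 36(W), 33(W); every one is W ⇒ L
Reading off the rows marked L gives the requested list; there are 16 such values of n.

0, 2, 5, 7, 10, 12, 15, 17, 20, 22, 25, 27, 30, 32, 35, 37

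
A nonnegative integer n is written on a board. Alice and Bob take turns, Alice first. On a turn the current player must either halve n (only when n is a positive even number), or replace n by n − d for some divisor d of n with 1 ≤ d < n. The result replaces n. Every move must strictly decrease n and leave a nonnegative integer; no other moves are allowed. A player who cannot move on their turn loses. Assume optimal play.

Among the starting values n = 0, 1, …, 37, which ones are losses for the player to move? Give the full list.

Work bottom-up. With no move the player to move loses. Otherwise the position is W if at least one move leads to an L position for the opponent, and L if every move leads to a W.
n=0: no move → L
n=1: no move → L
n=2: →1(L), so W
n=3: →2(W) only, which is W, so L
n=4: →3(L), so W
n=5: →4(W) only, which is W, so L
n=6: →3(L), so W
n=7: →6(W) only, which is W, so L
n=8: →7(L), so W
n=9: →6(W), 8(W) — all W, so L
n=10: →5(L), so W
n=11: →10(W) only, which is W, so L
n=12: →9(L), so W
n=13: →12(W) only, which is W, so L
n=14: →7(L), so W
n=15: →10(W), 12(W), 14(W) — all W, so L
n=16: →15(L), so W
n=17: →16(W) only, which is W, so L
n=18: →9(L), so W
n=19: →18(W) only, which is W, so L
n=20: →15(L), so W
n=21: →14(W), 18(W), 20(W) — all W, so L
n=22: →11(L), so W
n=23: →22(W) only, which is W, so L
n=24: →21(L), so W
n=25: →20(W), 24(W) — all W, so L
n=26: →13(L), so W
n=27: →18(W), 24(W), 26(W) — all W, so L
n=28: →21(L), so W
n=29: →28(W) only, which is W, so L
n=30: →15(L), so W
n=31: →30(W) only, which is W, so L
n=32: →31(L), so W
n=33: →22(W), 30(W), 32(W) — all W, so L
n=34: →17(L), so W
n=35: →28(W), 30(W), 34(W) — all W, so L
n=36: →27(L), so W
n=37: →36(W) only, which is W, so L
The losing starting values of n are exactly the entries labelled L in this table (20 of them).

0, 1, 3, 5, 7, 9, 11, 13, 15, 17, 19, 21, 23, 25, 27, 29, 31, 33, 35, 37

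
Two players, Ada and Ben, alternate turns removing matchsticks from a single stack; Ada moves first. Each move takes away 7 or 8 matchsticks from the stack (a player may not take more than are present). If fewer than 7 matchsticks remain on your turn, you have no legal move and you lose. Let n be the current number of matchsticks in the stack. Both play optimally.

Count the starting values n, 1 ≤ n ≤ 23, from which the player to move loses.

13

Positions with no move are L. A position that does have a move is losing for the player to move precisely when every available move leads to a winning position for the opponent. Fill in the labels:
n=0: no move → L
n=1: no move → L
n=2: no move → L
n=3: no move → L
n=4: no move → L
n=5: no move → L
n=6: no move → L
n=7: can move to 0, which is L ⇒ W
n=8: can move to 1, which is L ⇒ W
n=9: can move to 2, which is L ⇒ W
n=10: can move to 3, which is L ⇒ W
n=11: can move to 4, which is L ⇒ W
n=12: can move to 5, which is L ⇒ W
n=13: can move to 6, which is L ⇒ W
n=14: can move to 6, which is L ⇒ W
n=15: moves to 8(W), 7(W); every one is W ⇒ L
n=16: moves to 9(W), 8(W); every one is W ⇒ L
n=17: moves to 10(W), 9(W); every one is W ⇒ L
n=18: moves to 11(W), 10(W); every one is W ⇒ L
n=19: moves to 12(W), 11(W); every one is W ⇒ L
n=20: moves to 13(W), 12(W); every one is W ⇒ L
n=21: moves to 14(W), 13(W); every one is W ⇒ L
n=22: can move to 15, which is L ⇒ W
n=23: can move to 16, which is L ⇒ W
L entries with 1 ≤ n ≤ 23 (n=0 is outside the asked range and is not counted): n = 1, 2, 3, 4, 5, 6, 15, 16, 17, 18, 19, 20, 21; that makes 13.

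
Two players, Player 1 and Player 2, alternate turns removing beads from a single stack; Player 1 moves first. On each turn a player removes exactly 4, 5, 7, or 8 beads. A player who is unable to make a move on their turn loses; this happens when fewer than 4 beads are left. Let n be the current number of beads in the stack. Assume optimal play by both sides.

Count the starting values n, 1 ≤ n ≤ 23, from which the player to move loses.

7

Classify positions by backward induction: terminal positions (no move available) are L. From any other position, the mover wins iff some move reaches an L.
n=0: no move → L
n=1: no move → L
n=2: no move → L
n=3: no move → L
n=4: reaches L-position 0 → W
n=5: reaches L-position 1 → W
n=6: reaches L-position 2 → W
n=7: reaches L-position 3 → W
n=8: reaches L-position 3 → W
n=9: reaches L-position 2 → W
n=10: reaches L-position 3 → W
n=11: reaches L-position 3 → W
n=12: only reaches 8(W), 7(W), 5(W), 4(W), all W → L
n=13: only reaches 9(W), 8(W), 6(W), 5(W), all W → L
n=14: only reaches 10(W), 9(W), 7(W), 6(W), all W → L
n=15: only reaches 11(W), 10(W), 8(W), 7(W), all W → L
n=16: reaches L-position 12 → W
n=17: reaches L-position 13 → W
n=18: reaches L-position 14 → W
n=19: reaches L-position 15 → W
n=20: reaches L-position 15 → W
n=21: reaches L-position 14 → W
n=22: reaches L-position 15 → W
n=23: reaches L-position 15 → W
L entries with 1 ≤ n ≤ 23 (n=0 is outside the asked range and is not counted): n = 1, 2, 3, 12, 13, 14, 15; that makes 7.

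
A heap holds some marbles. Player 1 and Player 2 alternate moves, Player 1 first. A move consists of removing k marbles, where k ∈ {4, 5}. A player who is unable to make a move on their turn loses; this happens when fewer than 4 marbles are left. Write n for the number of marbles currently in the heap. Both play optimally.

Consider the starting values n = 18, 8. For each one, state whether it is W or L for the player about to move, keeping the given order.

Positions with no move are L. A position that does have a move is losing for the player to move precisely when every available move leads to a winning position for the opponent. Fill in the labels:
n=0: no move → L
n=1: no move → L
n=2: no move → L
n=3: no move → L
n=4: reaches L-position 0 → W
n=5: reaches L-position 1 → W
n=6: reaches L-position 2 → W
n=7: reaches L-position 3 → W
n=8: reaches L-position 3 → W
n=9: only reaches 5(W), 4(W), all W → L
n=10: only reaches 6(W), 5(W), all W → L
n=11: only reaches 7(W), 6(W), all W → L
n=12: only reaches 8(W), 7(W), all W → L
n=13: reaches L-position 9 → W
n=14: reaches L-position 10 → W
n=15: reaches L-position 11 → W
n=16: reaches L-position 12 → W
n=17: reaches L-position 12 → W
n=18: only reaches 14(W), 13(W), all W → L

18: L, 8: W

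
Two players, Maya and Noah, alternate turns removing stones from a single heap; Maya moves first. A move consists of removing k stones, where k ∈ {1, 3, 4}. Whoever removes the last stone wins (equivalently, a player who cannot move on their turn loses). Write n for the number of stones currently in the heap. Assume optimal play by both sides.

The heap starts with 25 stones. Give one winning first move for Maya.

Positions with no move are L. A position that does have a move is losing for the player to move precisely when every available move leads to a winning position for the opponent. Fill in the labels:
n=0: no move → L
n=1: →0(L), so W
n=2: →1(W) only, which is W, so L
n=3: →2(L), so W
n=4: →0(L), so W
n=5: →2(L), so W
n=6: →2(L), so W
n=7: →6(W), 4(W), 3(W) — all W, so L
n=8: →7(L), so W
n=9: →8(W), 6(W), 5(W) — all W, so L
n=10: →9(L), so W
n=11: →7(L), so W
n=12: →9(L), so W
n=13: →9(L), so W
n=14: →13(W), 11(W), 10(W) — all W, so L
n=15: →14(L), so W
n=16: →15(W), 13(W), 12(W) — all W, so L
n=17: →16(L), so W
n=18: →14(L), so W
n=19: →16(L), so W
n=20: →16(L), so W
n=21: →20(W), 18(W), 17(W) — all W, so L
n=22: →21(L), so W
n=23: →22(W), 20(W), 19(W) — all W, so L
n=24: →23(L), so W
n=25: →21(L), so W
From 25, the L positions reachable in one move are: 21.

Remove 4, leaving 21.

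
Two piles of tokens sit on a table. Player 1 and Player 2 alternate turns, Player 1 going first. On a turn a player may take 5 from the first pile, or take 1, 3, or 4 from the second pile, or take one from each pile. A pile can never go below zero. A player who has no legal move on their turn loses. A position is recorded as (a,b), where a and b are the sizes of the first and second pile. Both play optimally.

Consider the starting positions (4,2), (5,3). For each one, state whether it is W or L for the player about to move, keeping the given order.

Label each position W (a win for the player to move) or L (a loss). A position with no legal move is L; any other position is W exactly when some move reaches an L, and L when every move reaches a W.
No move ever increases a pile, so every position that can arise here has a ≤ 5 and b ≤ 3; it is enough to label the cells with 0 ≤ a ≤ 5 and 0 ≤ b ≤ 3.
Every move lowers a or b (never raises either), so fill the grid row by row in increasing a, and left to right within a row: each cell's successors are then already labelled.
      b=0  b=1  b=2  b=3
a=0:    L    W    L    W
a=1:    L    W    L    W
a=2:    L    W    L    W
a=3:    L    W    L    W
a=4:    L    W    L    W
a=5:    W    W    W    W
Cells with no legal move (terminal, hence L): (0,0), (1,0), (2,0), (3,0), (4,0).
The remaining L cells, each justified by listing all of its moves:
(0,2): →(0,1)(W) only, which is W, so L
(1,2): →(1,1)(W), (0,1)(W) — all W, so L
(2,2): →(2,1)(W), (1,1)(W) — all W, so L
(3,2): →(3,1)(W), (2,1)(W) — all W, so L
(4,2): →(4,1)(W), (3,1)(W) — all W, so L
Every other cell has at least one move into one of the L cells above, so it is W.
(4,2): one of the L cells justified above, so L
(5,3): the move to (4,2) reaches an L cell, so W

(4,2): L, (5,3): W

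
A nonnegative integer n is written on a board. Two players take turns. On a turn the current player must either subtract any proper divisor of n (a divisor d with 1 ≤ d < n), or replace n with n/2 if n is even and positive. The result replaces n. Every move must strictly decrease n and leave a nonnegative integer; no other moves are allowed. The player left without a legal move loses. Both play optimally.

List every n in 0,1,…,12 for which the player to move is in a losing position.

0, 1, 3, 5, 7, 9, 11

Compute win/loss labels from the base case upward. A position with no move is L. Any other position is W if it can reach an L in one move, else L.
n=0: no move → L
n=1: no move → L
n=2: W (go to 1, an L position)
n=3: L (sole option 2(W) is W)
n=4: W (go to 3, an L position)
n=5: L (sole option 4(W) is W)
n=6: W (go to 3, an L position)
n=7: L (sole option 6(W) is W)
n=8: W (go to 7, an L position)
n=9: L (options 6(W), 8(W) are all W)
n=10: W (go to 5, an L position)
n=11: L (sole option 10(W) is W)
n=12: W (go to 9, an L position)
Reading off the rows marked L gives the requested list; there are 7 such values of n.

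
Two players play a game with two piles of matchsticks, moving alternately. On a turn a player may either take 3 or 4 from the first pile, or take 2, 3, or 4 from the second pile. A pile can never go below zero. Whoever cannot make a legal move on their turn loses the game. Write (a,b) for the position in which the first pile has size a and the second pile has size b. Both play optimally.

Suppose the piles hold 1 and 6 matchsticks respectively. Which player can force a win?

Work bottom-up. With no move the player to move loses. Otherwise the position is W if at least one move leads to an L position for the opponent, and L if every move leads to a W.
No move ever increases a pile, so every position that can arise here has a ≤ 1 and b ≤ 6; it is enough to label the cells with 0 ≤ a ≤ 1 and 0 ≤ b ≤ 6.
Every move lowers a or b (never raises either), so fill the grid row by row in increasing a, and left to right within a row: each cell's successors are then already labelled.
      b=0  b=1  b=2  b=3  b=4  b=5  b=6
a=0:    L    L    W    W    W    W    L
a=1:    L    L    W    W    W    W    L
Cells with no legal move (terminal, hence L): (0,0), (0,1), (1,0), (1,1).
The remaining L cells, each justified by listing all of its moves:
(0,6): moves to (0,4)(W), (0,3)(W), (0,2)(W); every one is W ⇒ L
(1,6): moves to (1,4)(W), (1,3)(W), (1,2)(W); every one is W ⇒ L
Every other cell has at least one move into one of the L cells above, so it is W.
Every move from (1,6) reaches a W position, so the mover loses.

The second player wins.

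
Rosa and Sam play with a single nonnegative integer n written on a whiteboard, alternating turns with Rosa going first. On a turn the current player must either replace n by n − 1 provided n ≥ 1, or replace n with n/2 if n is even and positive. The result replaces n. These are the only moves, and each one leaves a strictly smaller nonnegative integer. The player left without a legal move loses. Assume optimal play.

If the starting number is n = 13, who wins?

Compute win/loss labels from the base case upward. A position with no move is L. Any other position is W if it can reach an L in one move, else L.
n=0: no move → L
n=1: W (go to 0, an L position)
n=2: L (sole option 1(W) is W)
n=3: W (go to 2, an L position)
n=4: W (go to 2, an L position)
n=5: L (sole option 4(W) is W)
n=6: W (go to 5, an L position)
n=7: L (sole option 6(W) is W)
n=8: W (go to 7, an L position)
n=9: L (sole option 8(W) is W)
n=10: W (go to 5, an L position)
n=11: L (sole option 10(W) is W)
n=12: W (go to 11, an L position)
n=13: L (sole option 12(W) is W)
Every move from 13 reaches a W position, so the mover loses.

Sam wins.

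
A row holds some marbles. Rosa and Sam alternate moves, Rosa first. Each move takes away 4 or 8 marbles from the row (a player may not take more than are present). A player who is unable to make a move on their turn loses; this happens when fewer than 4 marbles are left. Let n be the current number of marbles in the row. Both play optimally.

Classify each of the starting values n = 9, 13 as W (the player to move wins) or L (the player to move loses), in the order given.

9: W, 13: L

Positions with no move are L. A position that does have a move is losing for the player to move precisely when every available move leads to a winning position for the opponent. Fill in the labels:
n=0: no move → L
n=1: no move → L
n=2: no move → L
n=3: no move → L
n=4: →0(L), so W
n=5: →1(L), so W
n=6: →2(L), so W
n=7: →3(L), so W
n=8: →0(L), so W
n=9: →1(L), so W
n=10: →2(L), so W
n=11: →3(L), so W
n=12: →8(W), 4(W) — all W, so L
n=13: →9(W), 5(W) — all W, so L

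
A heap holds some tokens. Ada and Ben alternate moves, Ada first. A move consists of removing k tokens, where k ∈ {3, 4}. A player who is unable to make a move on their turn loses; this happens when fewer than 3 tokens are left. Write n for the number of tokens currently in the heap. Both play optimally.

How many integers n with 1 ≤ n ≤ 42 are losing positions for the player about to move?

Use the standard recursion: the mover loses at a terminal position; elsewhere, the mover wins exactly when some move hands the opponent an L position.
n=0: no move → L
n=1: no move → L
n=2: no move → L
n=3: W (go to 0, an L position)
n=4: W (go to 1, an L position)
n=5: W (go to 2, an L position)
n=6: W (go to 2, an L position)
n=7: L (options 4(W), 3(W) are all W)
n=8: L (options 5(W), 4(W) are all W)
n=9: L (options 6(W), 5(W) are all W)
n=10: W (go to 7, an L position)
n=11: W (go to 8, an L position)
n=12: W (go to 9, an L position)
n=13: W (go to 9, an L position)
n=14: L (options 11(W), 10(W) are all W)
n=15: L (options 12(W), 11(W) are all W)
n=16: L (options 13(W), 12(W) are all W)
n=17: W (go to 14, an L position)
n=18: W (go to 15, an L position)
n=19: W (go to 16, an L position)
n=20: W (go to 16, an L position)
n=21: L (options 18(W), 17(W) are all W)
n=22: L (options 19(W), 18(W) are all W)
n=23: L (options 20(W), 19(W) are all W)
n=24: W (go to 21, an L position)
n=25: W (go to 22, an L position)
n=26: W (go to 23, an L position)
n=27: W (go to 23, an L position)
n=28: L (options 25(W), 24(W) are all W)
n=29: L (options 26(W), 25(W) are all W)
n=30: L (options 27(W), 26(W) are all W)
n=31: W (go to 28, an L position)
n=32: W (go to 29, an L position)
n=33: W (go to 30, an L position)
n=34: W (go to 30, an L position)
n=35: L (options 32(W), 31(W) are all W)
n=36: L (options 33(W), 32(W) are all W)
n=37: L (options 34(W), 33(W) are all W)
n=38: W (go to 35, an L position)
n=39: W (go to 36, an L position)
n=40: W (go to 37, an L position)
n=41: W (go to 37, an L position)
n=42: L (options 39(W), 38(W) are all W)
L entries with 1 ≤ n ≤ 42 (n=0 is outside the asked range and is not counted): n = 1, 2, 7, 8, 9, 14, 15, 16, 21, 22, 23, 28, 29, 30, 35, 36, 37, 42; that makes 18.

18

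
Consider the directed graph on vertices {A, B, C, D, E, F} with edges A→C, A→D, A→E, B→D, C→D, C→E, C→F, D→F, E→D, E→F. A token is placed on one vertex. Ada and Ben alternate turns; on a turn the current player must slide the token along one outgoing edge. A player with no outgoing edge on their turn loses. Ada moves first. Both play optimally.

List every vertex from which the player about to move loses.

Work bottom-up. With no move the player to move loses. Otherwise the position is W if at least one move leads to an L position for the opponent, and L if every move leads to a W.
Every edge goes from a vertex to one that appears earlier in the order F, D, B, E, C, A, so processing vertices in that order labels each vertex after all of its successors.
F: no outgoing edge → L
D: W (go to F, an L position)
B: L (sole option D(W) is W)
E: W (go to F, an L position)
C: W (go to F, an L position)
A: L (options C(W), E(W), D(W) are all W)
The losing starting vertices are exactly the entries labelled L in this table (3 of them).

A, B, F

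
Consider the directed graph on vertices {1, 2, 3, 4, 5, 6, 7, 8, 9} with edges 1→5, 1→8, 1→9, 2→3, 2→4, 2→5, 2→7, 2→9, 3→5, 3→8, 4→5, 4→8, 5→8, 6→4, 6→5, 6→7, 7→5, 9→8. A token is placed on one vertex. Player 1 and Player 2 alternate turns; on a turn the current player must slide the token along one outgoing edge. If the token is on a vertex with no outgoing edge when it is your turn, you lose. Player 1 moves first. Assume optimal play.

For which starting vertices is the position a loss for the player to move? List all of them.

7, 8

Positions with no move are L. A position that does have a move is losing for the player to move precisely when every available move leads to a winning position for the opponent. Fill in the labels:
Every edge goes from a vertex to one that appears earlier in the order 8, 5, 9, 1, 3, 7, 4, 6, 2, so processing vertices in that order labels each vertex after all of its successors.
8: no outgoing edge → L
5: can move to 8, which is L ⇒ W
9: can move to 8, which is L ⇒ W
1: can move to 8, which is L ⇒ W
3: can move to 8, which is L ⇒ W
7: the only move is to 5(W), a W ⇒ L
4: can move to 8, which is L ⇒ W
6: can move to 7, which is L ⇒ W
2: can move to 7, which is L ⇒ W
The losing starting vertices are exactly the entries labelled L in this table (2 of them).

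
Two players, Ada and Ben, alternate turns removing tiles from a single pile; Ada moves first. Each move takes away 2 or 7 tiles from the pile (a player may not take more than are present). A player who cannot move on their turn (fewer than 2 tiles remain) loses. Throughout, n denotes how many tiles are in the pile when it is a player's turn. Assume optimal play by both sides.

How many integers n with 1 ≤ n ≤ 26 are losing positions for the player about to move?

11

Use the standard recursion: the mover loses at a terminal position; elsewhere, the mover wins exactly when some move hands the opponent an L position.
n=0: no move → L
n=1: no move → L
n=2: can move to 0, which is L ⇒ W
n=3: can move to 1, which is L ⇒ W
n=4: the only move is to 2(W), a W ⇒ L
n=5: the only move is to 3(W), a W ⇒ L
n=6: can move to 4, which is L ⇒ W
n=7: can move to 5, which is L ⇒ W
n=8: can move to 1, which is L ⇒ W
n=9: moves to 7(W), 2(W); every one is W ⇒ L
n=10: moves to 8(W), 3(W); every one is W ⇒ L
n=11: can move to 9, which is L ⇒ W
n=12: can move to 10, which is L ⇒ W
n=13: moves to 11(W), 6(W); every one is W ⇒ L
n=14: moves to 12(W), 7(W); every one is W ⇒ L
n=15: can move to 13, which is L ⇒ W
n=16: can move to 14, which is L ⇒ W
n=17: can move to 10, which is L ⇒ W
n=18: moves to 16(W), 11(W); every one is W ⇒ L
n=19: moves to 17(W), 12(W); every one is W ⇒ L
n=20: can move to 18, which is L ⇒ W
n=21: can move to 19, which is L ⇒ W
n=22: moves to 20(W), 15(W); every one is W ⇒ L
n=23: moves to 21(W), 16(W); every one is W ⇒ L
n=24: can move to 22, which is L ⇒ W
n=25: can move to 23, which is L ⇒ W
n=26: can move to 19, which is L ⇒ W
L entries with 1 ≤ n ≤ 26 (n=0 is outside the asked range and is not counted): n = 1, 4, 5, 9, 10, 13, 14, 18, 19, 22, 23; that makes 11.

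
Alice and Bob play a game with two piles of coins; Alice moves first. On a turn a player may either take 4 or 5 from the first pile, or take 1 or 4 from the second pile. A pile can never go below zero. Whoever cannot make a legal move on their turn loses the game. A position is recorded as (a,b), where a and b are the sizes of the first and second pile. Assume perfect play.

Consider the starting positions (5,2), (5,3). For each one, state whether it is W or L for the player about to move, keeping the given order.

Compute win/loss labels from the base case upward. A position with no move is L. Any other position is W if it can reach an L in one move, else L.
No move ever increases a pile, so every position that can arise here has a ≤ 5 and b ≤ 3; it is enough to label the cells with 0 ≤ a ≤ 5 and 0 ≤ b ≤ 3.
Every move lowers a or b (never raises either), so fill the grid row by row in increasing a, and left to right within a row: each cell's successors are then already labelled.
      b=0  b=1  b=2  b=3
a=0:    L    W    L    W
a=1:    L    W    L    W
a=2:    L    W    L    W
a=3:    L    W    L    W
a=4:    W    L    W    L
a=5:    W    L    W    L
Cells with no legal move (terminal, hence L): (0,0), (1,0), (2,0), (3,0).
The remaining L cells, each justified by listing all of its moves:
(0,2): L (sole option (0,1)(W) is W)
(1,2): L (sole option (1,1)(W) is W)
(2,2): L (sole option (2,1)(W) is W)
(3,2): L (sole option (3,1)(W) is W)
(4,1): L (options (0,1)(W), (4,0)(W) are all W)
(4,3): L (options (0,3)(W), (4,2)(W) are all W)
(5,1): L (options (1,1)(W), (0,1)(W), (5,0)(W) are all W)
(5,3): L (options (1,3)(W), (0,3)(W), (5,2)(W) are all W)
Every other cell has at least one move into one of the L cells above, so it is W.
(5,2): the move to (1,2) reaches an L cell, so W
(5,3): one of the L cells justified above, so L

(5,2): W, (5,3): L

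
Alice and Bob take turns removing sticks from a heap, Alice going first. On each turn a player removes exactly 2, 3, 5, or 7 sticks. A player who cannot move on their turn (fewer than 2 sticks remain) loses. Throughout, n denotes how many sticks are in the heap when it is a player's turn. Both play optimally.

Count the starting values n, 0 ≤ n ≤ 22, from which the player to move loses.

6

Label each position W (a win for the player to move) or L (a loss). A position with no legal move is L; any other position is W exactly when some move reaches an L, and L when every move reaches a W.
n=0: no move → L
n=1: no move → L
n=2: reaches L-position 0 → W
n=3: reaches L-position 1 → W
n=4: reaches L-position 1 → W
n=5: reaches L-position 0 → W
n=6: reaches L-position 1 → W
n=7: reaches L-position 0 → W
n=8: reaches L-position 1 → W
n=9: only reaches 7(W), 6(W), 4(W), 2(W), all W → L
n=10: only reaches 8(W), 7(W), 5(W), 3(W), all W → L
n=11: reaches L-position 9 → W
n=12: reaches L-position 10 → W
n=13: reaches L-position 10 → W
n=14: reaches L-position 9 → W
n=15: reaches L-position 10 → W
n=16: reaches L-position 9 → W
n=17: reaches L-position 10 → W
n=18: only reaches 16(W), 15(W), 13(W), 11(W), all W → L
n=19: only reaches 17(W), 16(W), 14(W), 12(W), all W → L
n=20: reaches L-position 18 → W
n=21: reaches L-position 19 → W
n=22: reaches L-position 19 → W
L entries with 0 ≤ n ≤ 22: n = 0, 1, 9, 10, 18, 19; that makes 6.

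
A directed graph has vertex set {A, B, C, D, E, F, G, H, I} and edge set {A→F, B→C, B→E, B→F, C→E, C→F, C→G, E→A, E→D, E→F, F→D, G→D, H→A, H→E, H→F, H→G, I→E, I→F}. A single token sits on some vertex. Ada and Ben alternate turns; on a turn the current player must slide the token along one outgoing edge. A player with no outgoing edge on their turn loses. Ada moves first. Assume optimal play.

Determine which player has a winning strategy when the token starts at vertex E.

Classify positions by backward induction: terminal positions (no move available) are L. From any other position, the mover wins iff some move reaches an L.
Every edge goes from a vertex to one that appears earlier in the order D, F, G, A, E, C, I, B, H, so processing vertices in that order labels each vertex after all of its successors.
D: no outgoing edge → L
F: can move to D, which is L ⇒ W
G: can move to D, which is L ⇒ W
A: the only move is to F(W), a W ⇒ L
E: can move to A, which is L ⇒ W
C: moves to E(W), G(W), F(W); every one is W ⇒ L
I: moves to E(W), F(W); every one is W ⇒ L
B: can move to C, which is L ⇒ W
H: can move to A, which is L ⇒ W
The starting position E is W: Ada should move to A, handing over an L position.

Ada wins.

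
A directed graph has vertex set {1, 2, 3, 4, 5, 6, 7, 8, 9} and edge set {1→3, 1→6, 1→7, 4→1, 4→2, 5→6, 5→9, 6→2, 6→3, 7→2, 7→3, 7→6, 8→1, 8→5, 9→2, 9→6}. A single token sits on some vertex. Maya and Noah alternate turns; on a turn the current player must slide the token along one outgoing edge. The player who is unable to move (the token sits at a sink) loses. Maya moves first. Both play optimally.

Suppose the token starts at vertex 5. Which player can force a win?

Noah wins.

Compute win/loss labels from the base case upward. A position with no move is L. Any other position is W if it can reach an L in one move, else L.
Every edge goes from a vertex to one that appears earlier in the order 2, 3, 6, 7, 9, 1, 5, 8, 4, so processing vertices in that order labels each vertex after all of its successors.
2: no outgoing edge → L
3: no outgoing edge → L
6: can move to 3, which is L ⇒ W
7: can move to 3, which is L ⇒ W
9: can move to 2, which is L ⇒ W
1: can move to 3, which is L ⇒ W
5: moves to 9(W), 6(W); every one is W ⇒ L
8: can move to 5, which is L ⇒ W
4: can move to 2, which is L ⇒ W
The starting position 5 is L: whatever Maya does, the opponent receives a W position.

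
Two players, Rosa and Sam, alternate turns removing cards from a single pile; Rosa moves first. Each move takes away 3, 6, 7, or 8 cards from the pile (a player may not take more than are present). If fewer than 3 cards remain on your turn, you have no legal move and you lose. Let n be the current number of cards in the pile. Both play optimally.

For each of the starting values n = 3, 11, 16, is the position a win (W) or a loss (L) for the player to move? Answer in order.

3: W, 11: L, 16: W

Compute win/loss labels from the base case upward. A position with no move is L. Any other position is W if it can reach an L in one move, else L.
n=0: no move → L
n=1: no move → L
n=2: no move → L
n=3: W (go to 0, an L position)
n=4: W (go to 1, an L position)
n=5: W (go to 2, an L position)
n=6: W (go to 0, an L position)
n=7: W (go to 1, an L position)
n=8: W (go to 2, an L position)
n=9: W (go to 2, an L position)
n=10: W (go to 2, an L position)
n=11: L (options 8(W), 5(W), 4(W), 3(W) are all W)
n=12: L (options 9(W), 6(W), 5(W), 4(W) are all W)
n=13: L (options 10(W), 7(W), 6(W), 5(W) are all W)
n=14: W (go to 11, an L position)
n=15: W (go to 12, an L position)
n=16: W (go to 13, an L position)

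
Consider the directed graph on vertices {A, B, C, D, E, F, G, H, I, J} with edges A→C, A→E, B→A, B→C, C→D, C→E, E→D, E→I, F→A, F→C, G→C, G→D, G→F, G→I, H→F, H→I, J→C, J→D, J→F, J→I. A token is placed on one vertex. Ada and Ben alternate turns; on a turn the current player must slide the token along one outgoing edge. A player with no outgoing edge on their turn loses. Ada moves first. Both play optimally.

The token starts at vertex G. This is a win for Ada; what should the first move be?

Positions with no move are L. A position that does have a move is losing for the player to move precisely when every available move leads to a winning position for the opponent. Fill in the labels:
Every edge goes from a vertex to one that appears earlier in the order D, I, E, C, A, F, G, J, B, H, so processing vertices in that order labels each vertex after all of its successors.
D: no outgoing edge → L
I: no outgoing edge → L
E: reaches L-position I → W
C: reaches L-position D → W
A: only reaches C(W), E(W), all W → L
F: reaches L-position A → W
G: reaches L-position I → W
J: reaches L-position I → W
B: reaches L-position A → W
H: reaches L-position I → W
From G, the L positions reachable in one move are: I, D. Any move reaching one of these is winning.

Move to I.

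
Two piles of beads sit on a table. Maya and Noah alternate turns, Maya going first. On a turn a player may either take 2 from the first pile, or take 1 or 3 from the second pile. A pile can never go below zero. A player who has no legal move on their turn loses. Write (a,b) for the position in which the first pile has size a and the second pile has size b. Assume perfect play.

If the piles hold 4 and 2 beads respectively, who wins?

Classify positions by backward induction: terminal positions (no move available) are L. From any other position, the mover wins iff some move reaches an L.
No move ever increases a pile, so every position that can arise here has a ≤ 4 and b ≤ 2; it is enough to label the cells with 0 ≤ a ≤ 4 and 0 ≤ b ≤ 2.
Every move lowers a or b (never raises either), so fill the grid row by row in increasing a, and left to right within a row: each cell's successors are then already labelled.
      b=0  b=1  b=2
a=0:    L    W    L
a=1:    L    W    L
a=2:    W    L    W
a=3:    W    L    W
a=4:    L    W    L
Cells with no legal move (terminal, hence L): (0,0), (1,0).
The remaining L cells, each justified by listing all of its moves:
(0,2): L (sole option (0,1)(W) is W)
(1,2): L (sole option (1,1)(W) is W)
(2,1): L (options (0,1)(W), (2,0)(W) are all W)
(3,1): L (options (1,1)(W), (3,0)(W) are all W)
(4,0): L (sole option (2,0)(W) is W)
(4,2): L (options (2,2)(W), (4,1)(W) are all W)
Every other cell has at least one move into one of the L cells above, so it is W.
The starting position (4,2) is L: whatever Maya does, the opponent receives a W position.

Noah wins.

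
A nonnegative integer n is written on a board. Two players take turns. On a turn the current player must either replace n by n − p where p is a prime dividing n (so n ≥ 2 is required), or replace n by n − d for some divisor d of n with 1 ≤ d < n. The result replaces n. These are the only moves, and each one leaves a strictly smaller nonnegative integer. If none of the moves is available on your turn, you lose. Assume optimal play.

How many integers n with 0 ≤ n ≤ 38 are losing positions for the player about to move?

Label each position W (a win for the player to move) or L (a loss). A position with no legal move is L; any other position is W exactly when some move reaches an L, and L when every move reaches a W.
n=0: no move → L
n=1: no move → L
n=2: reaches L-position 0 → W
n=3: reaches L-position 0 → W
n=4: only reaches 2(W), 3(W), all W → L
n=5: reaches L-position 0 → W
n=6: reaches L-position 4 → W
n=7: reaches L-position 0 → W
n=8: reaches L-position 4 → W
n=9: only reaches 6(W), 8(W), all W → L
n=10: reaches L-position 9 → W
n=11: reaches L-position 0 → W
n=12: reaches L-position 9 → W
n=13: reaches L-position 0 → W
n=14: only reaches 7(W), 12(W), 13(W), all W → L
n=15: reaches L-position 14 → W
n=16: reaches L-position 14 → W
n=17: reaches L-position 0 → W
n=18: reaches L-position 9 → W
n=19: reaches L-position 0 → W
n=20: only reaches 10(W), 15(W), 16(W), 18(W), 19(W), all W → L
n=21: reaches L-position 14 → W
n=22: reaches L-position 20 → W
n=23: reaches L-position 0 → W
n=24: reaches L-position 20 → W
n=25: reaches L-position 20 → W
n=26: only reaches 13(W), 24(W), 25(W), all W → L
n=27: reaches L-position 26 → W
n=28: reaches L-position 14 → W
n=29: reaches L-position 0 → W
n=30: reaches L-position 20 → W
n=31: reaches L-position 0 → W
n=32: only reaches 16(W), 24(W), 28(W), 30(W), 31(W), all W → L
n=33: reaches L-position 32 → W
n=34: reaches L-position 32 → W
n=35: only reaches 28(W), 30(W), 34(W), all W → L
n=36: reaches L-position 32 → W
n=37: reaches L-position 0 → W
n=38: only reaches 19(W), 36(W), 37(W), all W → L
L entries with 0 ≤ n ≤ 38: n = 0, 1, 4, 9, 14, 20, 26, 32, 35, 38; that makes 10.

10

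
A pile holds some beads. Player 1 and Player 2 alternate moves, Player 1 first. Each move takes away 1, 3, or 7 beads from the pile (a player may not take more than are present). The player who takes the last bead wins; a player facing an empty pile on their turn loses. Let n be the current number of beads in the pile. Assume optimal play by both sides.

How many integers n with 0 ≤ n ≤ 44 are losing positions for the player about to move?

Build the W/L table. Terminal = L. A non-terminal position is W if it has a move to some L; otherwise it is L.
n=0: no move → L
n=1: reaches L-position 0 → W
n=2: only reaches 1(W), which is W → L
n=3: reaches L-position 2 → W
n=4: only reaches 3(W), 1(W), all W → L
n=5: reaches L-position 4 → W
n=6: only reaches 5(W), 3(W), all W → L
n=7: reaches L-position 6 → W
n=8: only reaches 7(W), 5(W), 1(W), all W → L
n=9: reaches L-position 8 → W
n=10: only reaches 9(W), 7(W), 3(W), all W → L
n=11: reaches L-position 10 → W
n=12: only reaches 11(W), 9(W), 5(W), all W → L
n=13: reaches L-position 12 → W
n=14: only reaches 13(W), 11(W), 7(W), all W → L
n=15: reaches L-position 14 → W
n=16: only reaches 15(W), 13(W), 9(W), all W → L
n=17: reaches L-position 16 → W
n=18: only reaches 17(W), 15(W), 11(W), all W → L
n=19: reaches L-position 18 → W
n=20: only reaches 19(W), 17(W), 13(W), all W → L
n=21: reaches L-position 20 → W
n=22: only reaches 21(W), 19(W), 15(W), all W → L
n=23: reaches L-position 22 → W
n=24: only reaches 23(W), 21(W), 17(W), all W → L
n=25: reaches L-position 24 → W
n=26: only reaches 25(W), 23(W), 19(W), all W → L
n=27: reaches L-position 26 → W
n=28: only reaches 27(W), 25(W), 21(W), all W → L
n=29: reaches L-position 28 → W
n=30: only reaches 29(W), 27(W), 23(W), all W → L
n=31: reaches L-position 30 → W
n=32: only reaches 31(W), 29(W), 25(W), all W → L
n=33: reaches L-position 32 → W
n=34: only reaches 33(W), 31(W), 27(W), all W → L
n=35: reaches L-position 34 → W
n=36: only reaches 35(W), 33(W), 29(W), all W → L
n=37: reaches L-position 36 → W
n=38: only reaches 37(W), 35(W), 31(W), all W → L
n=39: reaches L-position 38 → W
n=40: only reaches 39(W), 37(W), 33(W), all W → L
n=41: reaches L-position 40 → W
n=42: only reaches 41(W), 39(W), 35(W), all W → L
n=43: reaches L-position 42 → W
n=44: only reaches 43(W), 41(W), 37(W), all W → L
L entries with 0 ≤ n ≤ 44: n = 0, 2, 4, 6, 8, 10, 12, 14, 16, 18, 20, 22, 24, 26, 28, 30, 32, 34, 36, 38, 40, 42, 44; that makes 23.

23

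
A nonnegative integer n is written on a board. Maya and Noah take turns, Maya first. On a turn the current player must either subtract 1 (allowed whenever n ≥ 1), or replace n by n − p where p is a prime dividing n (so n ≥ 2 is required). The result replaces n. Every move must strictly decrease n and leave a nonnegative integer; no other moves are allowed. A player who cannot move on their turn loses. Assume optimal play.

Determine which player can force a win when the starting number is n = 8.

Use the standard recursion: the mover loses at a terminal position; elsewhere, the mover wins exactly when some move hands the opponent an L position.
n=0: no move → L
n=1: →0(L), so W
n=2: →0(L), so W
n=3: →0(L), so W
n=4: →2(W), 3(W) — all W, so L
n=5: →0(L), so W
n=6: →4(L), so W
n=7: →0(L), so W
n=8: →6(W), 7(W) — all W, so L
Every move from 8 reaches a W position, so the mover loses.

Noah wins.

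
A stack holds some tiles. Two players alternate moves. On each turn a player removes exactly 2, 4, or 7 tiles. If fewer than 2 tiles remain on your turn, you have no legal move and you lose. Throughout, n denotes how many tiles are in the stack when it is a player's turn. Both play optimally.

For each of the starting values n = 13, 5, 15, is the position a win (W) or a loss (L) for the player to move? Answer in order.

13: W, 5: W, 15: L

Classify positions by backward induction: terminal positions (no move available) are L. From any other position, the mover wins iff some move reaches an L.
n=0: no move → L
n=1: no move → L
n=2: can move to 0, which is L ⇒ W
n=3: can move to 1, which is L ⇒ W
n=4: can move to 0, which is L ⇒ W
n=5: can move to 1, which is L ⇒ W
n=6: moves to 4(W), 2(W); every one is W ⇒ L
n=7: can move to 0, which is L ⇒ W
n=8: can move to 6, which is L ⇒ W
n=9: moves to 7(W), 5(W), 2(W); every one is W ⇒ L
n=10: can move to 6, which is L ⇒ W
n=11: can move to 9, which is L ⇒ W
n=12: moves to 10(W), 8(W), 5(W); every one is W ⇒ L
n=13: can move to 9, which is L ⇒ W
n=14: can move to 12, which is L ⇒ W
n=15: moves to 13(W), 11(W), 8(W); every one is W ⇒ L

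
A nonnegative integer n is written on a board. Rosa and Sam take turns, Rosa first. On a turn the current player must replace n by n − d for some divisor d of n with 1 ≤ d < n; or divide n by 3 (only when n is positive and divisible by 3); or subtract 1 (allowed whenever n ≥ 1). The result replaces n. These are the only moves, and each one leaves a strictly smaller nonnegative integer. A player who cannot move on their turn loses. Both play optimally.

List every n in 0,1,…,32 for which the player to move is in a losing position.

0, 2, 5, 7, 9, 11, 13, 16, 19, 23, 25, 28, 31

Work bottom-up. With no move the player to move loses. Otherwise the position is W if at least one move leads to an L position for the opponent, and L if every move leads to a W.
n=0: no move → L
n=1: reaches L-position 0 → W
n=2: only reaches 1(W), which is W → L
n=3: reaches L-position 2 → W
n=4: reaches L-position 2 → W
n=5: only reaches 4(W), which is W → L
n=6: reaches L-position 2 → W
n=7: only reaches 6(W), which is W → L
n=8: reaches L-position 7 → W
n=9: only reaches 3(W), 6(W), 8(W), all W → L
n=10: reaches L-position 5 → W
n=11: only reaches 10(W), which is W → L
n=12: reaches L-position 9 → W
n=13: only reaches 12(W), which is W → L
n=14: reaches L-position 7 → W
n=15: reaches L-position 5 → W
n=16: only reaches 8(W), 12(W), 14(W), 15(W), all W → L
n=17: reaches L-position 16 → W
n=18: reaches L-position 9 → W
n=19: only reaches 18(W), which is W → L
n=20: reaches L-position 16 → W
n=21: reaches L-position 7 → W
n=22: reaches L-position 11 → W
n=23: only reaches 22(W), which is W → L
n=24: reaches L-position 16 → W
n=25: only reaches 20(W), 24(W), all W → L
n=26: reaches L-position 13 → W
n=27: reaches L-position 9 → W
n=28: only reaches 14(W), 21(W), 24(W), 26(W), 27(W), all W → L
n=29: reaches L-position 28 → W
n=30: reaches L-position 25 → W
n=31: only reaches 30(W), which is W → L
n=32: reaches L-position 16 → W
The losing starting values of n are exactly the entries labelled L in this table (13 of them).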